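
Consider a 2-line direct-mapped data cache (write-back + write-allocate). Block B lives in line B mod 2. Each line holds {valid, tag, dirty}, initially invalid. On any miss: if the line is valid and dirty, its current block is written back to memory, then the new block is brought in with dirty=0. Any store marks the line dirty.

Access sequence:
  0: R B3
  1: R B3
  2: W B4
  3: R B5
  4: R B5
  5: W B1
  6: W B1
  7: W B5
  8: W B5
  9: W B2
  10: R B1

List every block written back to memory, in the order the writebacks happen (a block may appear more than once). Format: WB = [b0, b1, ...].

WB = [1, 4, 5]

0: R B3 -> L1 miss  d=-]
1: R B3 -> L1 hit  d=-]
2: W B4 -> L0 miss  d=D]
3: R B5 -> L1 miss  d=-]
4: R B5 -> L1 hit  d=-]
5: W B1 -> L1 miss  d=D]
6: W B1 -> L1 hit  d=D]
7: W B5 -> L1 miss wb->B1  d=D]
8: W B5 -> L1 hit  d=D]
9: W B2 -> L0 miss wb->B4  d=D]
10: R B1 -> L1 miss wb->B5  d=-]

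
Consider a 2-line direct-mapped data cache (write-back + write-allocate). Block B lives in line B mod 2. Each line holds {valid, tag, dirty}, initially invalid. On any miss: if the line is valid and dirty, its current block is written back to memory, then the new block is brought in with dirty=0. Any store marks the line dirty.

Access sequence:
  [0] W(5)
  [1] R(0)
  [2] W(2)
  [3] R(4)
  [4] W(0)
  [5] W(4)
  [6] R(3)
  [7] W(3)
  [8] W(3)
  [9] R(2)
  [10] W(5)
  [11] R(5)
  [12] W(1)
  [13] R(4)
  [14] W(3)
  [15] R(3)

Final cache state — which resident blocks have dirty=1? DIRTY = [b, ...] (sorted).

  0 | W B5 → L1 miss [D]
  1 | R B0 → L0 miss [-]
  2 | W B2 → L0 miss [D]
  3 | R B4 → L0 miss wb→B2 [-]
  4 | W B0 → L0 miss [D]
  5 | W B4 → L0 miss wb→B0 [D]
  6 | R B3 → L1 miss wb→B5 [-]
  7 | W B3 → L1 hit [D]
  8 | W B3 → L1 hit [D]
  9 | R B2 → L0 miss wb→B4 [-]
  10 | W B5 → L1 miss wb→B3 [D]
  11 | R B5 → L1 hit [D]
  12 | W B1 → L1 miss wb→B5 [D]
  13 | R B4 → L0 miss [-]
  14 | W B3 → L1 miss wb→B1 [D]
  15 | R B3 → L1 hit [D]

DIRTY = [3]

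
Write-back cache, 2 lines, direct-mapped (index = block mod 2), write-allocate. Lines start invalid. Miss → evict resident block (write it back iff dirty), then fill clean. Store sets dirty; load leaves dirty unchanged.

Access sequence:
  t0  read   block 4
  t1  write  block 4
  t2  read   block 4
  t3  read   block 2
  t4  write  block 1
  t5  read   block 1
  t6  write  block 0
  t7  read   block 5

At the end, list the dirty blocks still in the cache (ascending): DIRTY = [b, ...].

DIRTY = [0]

0: R B4 -> L0 miss  d=-]
1: W B4 -> L0 hit  d=D]
2: R B4 -> L0 hit  d=D]
3: R B2 -> L0 miss wb->B4  d=-]
4: W B1 -> L1 miss  d=D]
5: R B1 -> L1 hit  d=D]
6: W B0 -> L0 miss  d=D]
7: R B5 -> L1 miss wb->B1  d=-]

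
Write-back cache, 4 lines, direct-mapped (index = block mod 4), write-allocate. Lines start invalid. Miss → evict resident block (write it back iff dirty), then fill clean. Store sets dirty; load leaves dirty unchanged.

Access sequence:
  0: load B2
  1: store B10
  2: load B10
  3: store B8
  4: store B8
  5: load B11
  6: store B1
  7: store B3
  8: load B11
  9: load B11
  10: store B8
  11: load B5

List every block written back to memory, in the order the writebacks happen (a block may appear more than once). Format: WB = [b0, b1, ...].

WB = [3, 1]

0: R B2 -> L2 miss  d=-]
1: W B10 -> L2 miss  d=D]
2: R B10 -> L2 hit  d=D]
3: W B8 -> L0 miss  d=D]
4: W B8 -> L0 hit  d=D]
5: R B11 -> L3 miss  d=-]
6: W B1 -> L1 miss  d=D]
7: W B3 -> L3 miss  d=D]
8: R B11 -> L3 miss wb->B3  d=-]
9: R B11 -> L3 hit  d=-]
10: W B8 -> L0 hit  d=D]
11: R B5 -> L1 miss wb->B1  d=-]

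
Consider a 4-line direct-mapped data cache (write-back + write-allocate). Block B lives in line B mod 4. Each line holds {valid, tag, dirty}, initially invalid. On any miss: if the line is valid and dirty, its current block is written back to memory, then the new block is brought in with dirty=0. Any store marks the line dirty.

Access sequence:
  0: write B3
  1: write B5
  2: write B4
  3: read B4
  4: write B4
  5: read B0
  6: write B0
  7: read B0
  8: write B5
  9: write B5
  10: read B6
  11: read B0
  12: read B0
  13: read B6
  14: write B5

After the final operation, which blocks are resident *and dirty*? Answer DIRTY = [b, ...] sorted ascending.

0: W B3 -> L3 miss  d=D]
1: W B5 -> L1 miss  d=D]
2: W B4 -> L0 miss  d=D]
3: R B4 -> L0 hit  d=D]
4: W B4 -> L0 hit  d=D]
5: R B0 -> L0 miss wb->B4  d=-]
6: W B0 -> L0 hit  d=D]
7: R B0 -> L0 hit  d=D]
8: W B5 -> L1 hit  d=D]
9: W B5 -> L1 hit  d=D]
10: R B6 -> L2 miss  d=-]
11: R B0 -> L0 hit  d=D]
12: R B0 -> L0 hit  d=D]
13: R B6 -> L2 hit  d=-]
14: W B5 -> L1 hit  d=D]

DIRTY = [0, 3, 5]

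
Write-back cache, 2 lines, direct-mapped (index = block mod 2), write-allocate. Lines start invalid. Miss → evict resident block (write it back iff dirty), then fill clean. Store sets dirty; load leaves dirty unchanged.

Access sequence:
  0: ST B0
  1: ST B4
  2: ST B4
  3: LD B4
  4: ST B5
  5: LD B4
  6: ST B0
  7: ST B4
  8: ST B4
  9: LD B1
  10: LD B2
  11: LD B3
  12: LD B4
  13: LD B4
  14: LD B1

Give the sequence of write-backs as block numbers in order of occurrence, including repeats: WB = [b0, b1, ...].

  0 | W B0 → L0 miss [D]
  1 | W B4 → L0 miss wb→B0 [D]
  2 | W B4 → L0 hit [D]
  3 | R B4 → L0 hit [D]
  4 | W B5 → L1 miss [D]
  5 | R B4 → L0 hit [D]
  6 | W B0 → L0 miss wb→B4 [D]
  7 | W B4 → L0 miss wb→B0 [D]
  8 | W B4 → L0 hit [D]
  9 | R B1 → L1 miss wb→B5 [-]
  10 | R B2 → L0 miss wb→B4 [-]
  11 | R B3 → L1 miss [-]
  12 | R B4 → L0 miss [-]
  13 | R B4 → L0 hit [-]
  14 | R B1 → L1 miss [-]

WB = [0, 4, 0, 5, 4]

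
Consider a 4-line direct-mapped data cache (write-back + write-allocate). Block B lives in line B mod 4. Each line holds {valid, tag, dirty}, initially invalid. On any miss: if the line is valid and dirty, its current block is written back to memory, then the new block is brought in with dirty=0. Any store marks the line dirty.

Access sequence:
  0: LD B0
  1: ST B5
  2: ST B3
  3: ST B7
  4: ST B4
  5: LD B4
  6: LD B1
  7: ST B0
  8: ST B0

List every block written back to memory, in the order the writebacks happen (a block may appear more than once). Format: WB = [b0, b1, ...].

0: R B0 -> L0 miss  d=-]
1: W B5 -> L1 miss  d=D]
2: W B3 -> L3 miss  d=D]
3: W B7 -> L3 miss wb->B3  d=D]
4: W B4 -> L0 miss  d=D]
5: R B4 -> L0 hit  d=D]
6: R B1 -> L1 miss wb->B5  d=-]
7: W B0 -> L0 miss wb->B4  d=D]
8: W B0 -> L0 hit  d=D]

WB = [3, 5, 4]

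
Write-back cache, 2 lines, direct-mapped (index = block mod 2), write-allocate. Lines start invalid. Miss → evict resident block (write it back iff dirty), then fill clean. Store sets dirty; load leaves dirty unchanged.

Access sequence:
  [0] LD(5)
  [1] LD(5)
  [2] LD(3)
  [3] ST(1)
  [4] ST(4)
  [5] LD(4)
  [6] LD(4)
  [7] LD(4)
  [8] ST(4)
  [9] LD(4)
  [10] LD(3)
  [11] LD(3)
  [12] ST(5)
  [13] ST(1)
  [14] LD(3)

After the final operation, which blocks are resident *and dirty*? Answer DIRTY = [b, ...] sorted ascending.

DIRTY = [4]

  0 | R B5 → L1 miss [-]
  1 | R B5 → L1 hit [-]
  2 | R B3 → L1 miss [-]
  3 | W B1 → L1 miss [D]
  4 | W B4 → L0 miss [D]
  5 | R B4 → L0 hit [D]
  6 | R B4 → L0 hit [D]
  7 | R B4 → L0 hit [D]
  8 | W B4 → L0 hit [D]
  9 | R B4 → L0 hit [D]
  10 | R B3 → L1 miss wb→B1 [-]
  11 | R B3 → L1 hit [-]
  12 | W B5 → L1 miss [D]
  13 | W B1 → L1 miss wb→B5 [D]
  14 | R B3 → L1 miss wb→B1 [-]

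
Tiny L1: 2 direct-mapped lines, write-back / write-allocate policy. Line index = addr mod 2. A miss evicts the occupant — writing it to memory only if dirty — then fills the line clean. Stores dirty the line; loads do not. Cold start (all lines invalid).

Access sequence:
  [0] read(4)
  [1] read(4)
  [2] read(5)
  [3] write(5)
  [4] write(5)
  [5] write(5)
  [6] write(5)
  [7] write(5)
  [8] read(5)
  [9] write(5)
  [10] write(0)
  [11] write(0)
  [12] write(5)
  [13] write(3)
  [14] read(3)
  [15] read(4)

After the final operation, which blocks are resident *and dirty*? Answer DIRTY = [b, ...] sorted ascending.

DIRTY = [3]

  0 | R B4 → L0 miss [-]
  1 | R B4 → L0 hit [-]
  2 | R B5 → L1 miss [-]
  3 | W B5 → L1 hit [D]
  4 | W B5 → L1 hit [D]
  5 | W B5 → L1 hit [D]
  6 | W B5 → L1 hit [D]
  7 | W B5 → L1 hit [D]
  8 | R B5 → L1 hit [D]
  9 | W B5 → L1 hit [D]
  10 | W B0 → L0 miss [D]
  11 | W B0 → L0 hit [D]
  12 | W B5 → L1 hit [D]
  13 | W B3 → L1 miss wb→B5 [D]
  14 | R B3 → L1 hit [D]
  15 | R B4 → L0 miss wb→B0 [-]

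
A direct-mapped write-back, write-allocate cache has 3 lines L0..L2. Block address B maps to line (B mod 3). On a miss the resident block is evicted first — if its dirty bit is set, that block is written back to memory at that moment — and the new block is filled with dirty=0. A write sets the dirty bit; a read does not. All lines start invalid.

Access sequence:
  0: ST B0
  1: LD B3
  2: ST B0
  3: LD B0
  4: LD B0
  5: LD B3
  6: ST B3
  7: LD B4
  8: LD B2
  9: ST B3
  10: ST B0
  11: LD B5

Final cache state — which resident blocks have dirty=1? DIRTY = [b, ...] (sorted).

DIRTY = [0]

0: W B0 → L0 miss [D]
1: R B3 → L0 miss wb→B0 [-]
2: W B0 → L0 miss [D]
3: R B0 → L0 hit [D]
4: R B0 → L0 hit [D]
5: R B3 → L0 miss wb→B0 [-]
6: W B3 → L0 hit [D]
7: R B4 → L1 miss [-]
8: R B2 → L2 miss [-]
9: W B3 → L0 hit [D]
10: W B0 → L0 miss wb→B3 [D]
11: R B5 → L2 miss [-]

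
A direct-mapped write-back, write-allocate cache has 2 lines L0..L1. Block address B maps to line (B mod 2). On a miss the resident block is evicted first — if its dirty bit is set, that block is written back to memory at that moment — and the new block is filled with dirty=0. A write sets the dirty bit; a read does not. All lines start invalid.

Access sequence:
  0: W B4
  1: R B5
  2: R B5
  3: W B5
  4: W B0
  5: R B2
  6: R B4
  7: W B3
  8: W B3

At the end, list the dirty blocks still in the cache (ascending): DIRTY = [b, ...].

DIRTY = [3]

  0 | W B4 → L0 miss [D]
  1 | R B5 → L1 miss [-]
  2 | R B5 → L1 hit [-]
  3 | W B5 → L1 hit [D]
  4 | W B0 → L0 miss wb→B4 [D]
  5 | R B2 → L0 miss wb→B0 [-]
  6 | R B4 → L0 miss [-]
  7 | W B3 → L1 miss wb→B5 [D]
  8 | W B3 → L1 hit [D]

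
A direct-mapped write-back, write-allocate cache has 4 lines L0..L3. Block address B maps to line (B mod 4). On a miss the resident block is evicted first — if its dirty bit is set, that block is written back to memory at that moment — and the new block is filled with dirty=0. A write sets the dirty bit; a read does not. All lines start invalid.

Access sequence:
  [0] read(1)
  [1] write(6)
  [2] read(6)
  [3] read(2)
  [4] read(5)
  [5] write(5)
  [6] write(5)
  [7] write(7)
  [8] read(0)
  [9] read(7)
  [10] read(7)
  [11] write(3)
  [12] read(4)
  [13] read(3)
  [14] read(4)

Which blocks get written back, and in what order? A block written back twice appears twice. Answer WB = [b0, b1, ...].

WB = [6, 7]

0: R B1 → L1 miss [-]
1: W B6 → L2 miss [D]
2: R B6 → L2 hit [D]
3: R B2 → L2 miss wb→B6 [-]
4: R B5 → L1 miss [-]
5: W B5 → L1 hit [D]
6: W B5 → L1 hit [D]
7: W B7 → L3 miss [D]
8: R B0 → L0 miss [-]
9: R B7 → L3 hit [D]
10: R B7 → L3 hit [D]
11: W B3 → L3 miss wb→B7 [D]
12: R B4 → L0 miss [-]
13: R B3 → L3 hit [D]
14: R B4 → L0 hit [-]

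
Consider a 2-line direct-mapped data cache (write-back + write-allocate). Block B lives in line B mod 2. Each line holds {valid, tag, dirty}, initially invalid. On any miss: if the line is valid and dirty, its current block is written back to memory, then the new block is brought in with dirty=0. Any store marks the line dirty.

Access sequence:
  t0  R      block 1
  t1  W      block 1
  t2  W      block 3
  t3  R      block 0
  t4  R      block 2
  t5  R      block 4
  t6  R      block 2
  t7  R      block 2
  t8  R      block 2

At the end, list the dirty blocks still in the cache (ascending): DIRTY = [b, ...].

DIRTY = [3]

0: R B1 → L1 miss [-]
1: W B1 → L1 hit [D]
2: W B3 → L1 miss wb→B1 [D]
3: R B0 → L0 miss [-]
4: R B2 → L0 miss [-]
5: R B4 → L0 miss [-]
6: R B2 → L0 miss [-]
7: R B2 → L0 hit [-]
8: R B2 → L0 hit [-]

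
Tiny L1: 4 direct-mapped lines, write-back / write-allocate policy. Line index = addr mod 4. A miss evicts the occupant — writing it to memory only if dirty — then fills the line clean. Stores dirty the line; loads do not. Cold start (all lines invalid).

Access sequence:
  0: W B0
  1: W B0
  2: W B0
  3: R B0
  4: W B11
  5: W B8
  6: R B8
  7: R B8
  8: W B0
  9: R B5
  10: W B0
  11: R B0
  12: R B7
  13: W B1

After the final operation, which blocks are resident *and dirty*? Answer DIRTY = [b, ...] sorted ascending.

0: W B0 -> L0 miss  d=D]
1: W B0 -> L0 hit  d=D]
2: W B0 -> L0 hit  d=D]
3: R B0 -> L0 hit  d=D]
4: W B11 -> L3 miss  d=D]
5: W B8 -> L0 miss wb->B0  d=D]
6: R B8 -> L0 hit  d=D]
7: R B8 -> L0 hit  d=D]
8: W B0 -> L0 miss wb->B8  d=D]
9: R B5 -> L1 miss  d=-]
10: W B0 -> L0 hit  d=D]
11: R B0 -> L0 hit  d=D]
12: R B7 -> L3 miss wb->B11  d=-]
13: W B1 -> L1 miss  d=D]

DIRTY = [0, 1]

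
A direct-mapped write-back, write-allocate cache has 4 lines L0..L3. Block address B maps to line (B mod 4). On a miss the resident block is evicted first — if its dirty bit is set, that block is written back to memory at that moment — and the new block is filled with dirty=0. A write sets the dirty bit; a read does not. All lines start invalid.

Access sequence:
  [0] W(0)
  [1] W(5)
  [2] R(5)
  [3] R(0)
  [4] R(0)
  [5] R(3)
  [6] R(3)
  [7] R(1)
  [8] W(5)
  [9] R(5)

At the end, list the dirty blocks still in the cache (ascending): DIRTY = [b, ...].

DIRTY = [0, 5]

0: W B0 → L0 miss [D]
1: W B5 → L1 miss [D]
2: R B5 → L1 hit [D]
3: R B0 → L0 hit [D]
4: R B0 → L0 hit [D]
5: R B3 → L3 miss [-]
6: R B3 → L3 hit [-]
7: R B1 → L1 miss wb→B5 [-]
8: W B5 → L1 miss [D]
9: R B5 → L1 hit [D]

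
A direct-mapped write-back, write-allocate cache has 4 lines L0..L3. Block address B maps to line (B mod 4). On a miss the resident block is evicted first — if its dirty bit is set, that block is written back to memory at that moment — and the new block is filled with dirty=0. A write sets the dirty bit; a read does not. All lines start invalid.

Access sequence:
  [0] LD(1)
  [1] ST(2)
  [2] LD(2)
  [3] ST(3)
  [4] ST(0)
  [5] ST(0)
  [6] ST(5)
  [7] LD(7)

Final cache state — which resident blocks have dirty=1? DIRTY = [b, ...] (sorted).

  0 | R B1 → L1 miss [-]
  1 | W B2 → L2 miss [D]
  2 | R B2 → L2 hit [D]
  3 | W B3 → L3 miss [D]
  4 | W B0 → L0 miss [D]
  5 | W B0 → L0 hit [D]
  6 | W B5 → L1 miss [D]
  7 | R B7 → L3 miss wb→B3 [-]

DIRTY = [0, 2, 5]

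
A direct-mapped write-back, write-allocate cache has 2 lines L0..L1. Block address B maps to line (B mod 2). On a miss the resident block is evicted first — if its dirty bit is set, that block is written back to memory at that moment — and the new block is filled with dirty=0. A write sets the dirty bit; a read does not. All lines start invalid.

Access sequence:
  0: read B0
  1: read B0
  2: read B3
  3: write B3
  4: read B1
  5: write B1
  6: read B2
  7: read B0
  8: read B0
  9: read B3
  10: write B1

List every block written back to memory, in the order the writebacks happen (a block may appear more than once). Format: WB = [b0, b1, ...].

WB = [3, 1]

  0 | R B0 → L0 miss [-]
  1 | R B0 → L0 hit [-]
  2 | R B3 → L1 miss [-]
  3 | W B3 → L1 hit [D]
  4 | R B1 → L1 miss wb→B3 [-]
  5 | W B1 → L1 hit [D]
  6 | R B2 → L0 miss [-]
  7 | R B0 → L0 miss [-]
  8 | R B0 → L0 hit [-]
  9 | R B3 → L1 miss wb→B1 [-]
  10 | W B1 → L1 miss [D]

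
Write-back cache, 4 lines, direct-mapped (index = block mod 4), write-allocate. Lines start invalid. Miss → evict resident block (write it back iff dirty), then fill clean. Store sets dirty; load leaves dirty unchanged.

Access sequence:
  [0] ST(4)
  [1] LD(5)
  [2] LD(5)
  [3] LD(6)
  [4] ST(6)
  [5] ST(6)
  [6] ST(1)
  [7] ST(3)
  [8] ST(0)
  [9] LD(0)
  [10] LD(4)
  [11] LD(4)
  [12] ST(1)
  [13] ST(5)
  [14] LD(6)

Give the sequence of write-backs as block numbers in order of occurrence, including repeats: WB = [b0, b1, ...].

WB = [4, 0, 1]

0: W B4 -> L0 miss  d=D]
1: R B5 -> L1 miss  d=-]
2: R B5 -> L1 hit  d=-]
3: R B6 -> L2 miss  d=-]
4: W B6 -> L2 hit  d=D]
5: W B6 -> L2 hit  d=D]
6: W B1 -> L1 miss  d=D]
7: W B3 -> L3 miss  d=D]
8: W B0 -> L0 miss wb->B4  d=D]
9: R B0 -> L0 hit  d=D]
10: R B4 -> L0 miss wb->B0  d=-]
11: R B4 -> L0 hit  d=-]
12: W B1 -> L1 hit  d=D]
13: W B5 -> L1 miss wb->B1  d=D]
14: R B6 -> L2 hit  d=D]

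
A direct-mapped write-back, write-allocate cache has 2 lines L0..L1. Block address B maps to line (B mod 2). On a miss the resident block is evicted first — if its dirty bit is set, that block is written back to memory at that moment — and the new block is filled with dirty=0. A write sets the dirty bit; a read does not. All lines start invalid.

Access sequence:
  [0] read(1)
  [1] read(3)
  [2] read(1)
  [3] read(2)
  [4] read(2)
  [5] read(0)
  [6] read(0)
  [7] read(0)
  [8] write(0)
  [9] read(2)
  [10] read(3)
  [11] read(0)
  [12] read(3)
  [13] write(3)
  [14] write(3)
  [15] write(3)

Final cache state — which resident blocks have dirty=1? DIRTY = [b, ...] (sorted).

0: R B1 → L1 miss [-]
1: R B3 → L1 miss [-]
2: R B1 → L1 miss [-]
3: R B2 → L0 miss [-]
4: R B2 → L0 hit [-]
5: R B0 → L0 miss [-]
6: R B0 → L0 hit [-]
7: R B0 → L0 hit [-]
8: W B0 → L0 hit [D]
9: R B2 → L0 miss wb→B0 [-]
10: R B3 → L1 miss [-]
11: R B0 → L0 miss [-]
12: R B3 → L1 hit [-]
13: W B3 → L1 hit [D]
14: W B3 → L1 hit [D]
15: W B3 → L1 hit [D]

DIRTY = [3]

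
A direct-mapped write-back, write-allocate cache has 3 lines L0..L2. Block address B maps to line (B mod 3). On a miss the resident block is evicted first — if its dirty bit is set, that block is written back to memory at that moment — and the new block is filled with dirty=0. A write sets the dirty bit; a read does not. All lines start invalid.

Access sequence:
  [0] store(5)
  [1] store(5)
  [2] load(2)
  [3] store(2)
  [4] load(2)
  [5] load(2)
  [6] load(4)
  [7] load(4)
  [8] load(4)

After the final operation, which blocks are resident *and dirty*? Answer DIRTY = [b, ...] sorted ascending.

DIRTY = [2]

0: W B5 -> L2 miss  d=D]
1: W B5 -> L2 hit  d=D]
2: R B2 -> L2 miss wb->B5  d=-]
3: W B2 -> L2 hit  d=D]
4: R B2 -> L2 hit  d=D]
5: R B2 -> L2 hit  d=D]
6: R B4 -> L1 miss  d=-]
7: R B4 -> L1 hit  d=-]
8: R B4 -> L1 hit  d=-]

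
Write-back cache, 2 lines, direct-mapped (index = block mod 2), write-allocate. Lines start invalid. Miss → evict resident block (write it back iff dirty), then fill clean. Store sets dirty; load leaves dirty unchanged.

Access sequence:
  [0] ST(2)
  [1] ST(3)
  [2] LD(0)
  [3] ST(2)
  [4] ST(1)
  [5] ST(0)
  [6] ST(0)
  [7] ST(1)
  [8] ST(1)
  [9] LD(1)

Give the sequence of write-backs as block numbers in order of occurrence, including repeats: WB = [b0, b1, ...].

WB = [2, 3, 2]

  0 | W B2 → L0 miss [D]
  1 | W B3 → L1 miss [D]
  2 | R B0 → L0 miss wb→B2 [-]
  3 | W B2 → L0 miss [D]
  4 | W B1 → L1 miss wb→B3 [D]
  5 | W B0 → L0 miss wb→B2 [D]
  6 | W B0 → L0 hit [D]
  7 | W B1 → L1 hit [D]
  8 | W B1 → L1 hit [D]
  9 | R B1 → L1 hit [D]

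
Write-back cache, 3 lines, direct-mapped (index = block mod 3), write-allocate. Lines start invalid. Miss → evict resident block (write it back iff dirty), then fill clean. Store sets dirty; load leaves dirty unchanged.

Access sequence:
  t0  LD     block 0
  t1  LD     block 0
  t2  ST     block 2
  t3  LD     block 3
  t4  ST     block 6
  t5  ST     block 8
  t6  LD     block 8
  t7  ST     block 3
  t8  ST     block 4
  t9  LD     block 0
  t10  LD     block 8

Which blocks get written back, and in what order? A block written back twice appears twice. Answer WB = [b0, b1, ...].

0: R B0 → L0 miss [-]
1: R B0 → L0 hit [-]
2: W B2 → L2 miss [D]
3: R B3 → L0 miss [-]
4: W B6 → L0 miss [D]
5: W B8 → L2 miss wb→B2 [D]
6: R B8 → L2 hit [D]
7: W B3 → L0 miss wb→B6 [D]
8: W B4 → L1 miss [D]
9: R B0 → L0 miss wb→B3 [-]
10: R B8 → L2 hit [D]

WB = [2, 6, 3]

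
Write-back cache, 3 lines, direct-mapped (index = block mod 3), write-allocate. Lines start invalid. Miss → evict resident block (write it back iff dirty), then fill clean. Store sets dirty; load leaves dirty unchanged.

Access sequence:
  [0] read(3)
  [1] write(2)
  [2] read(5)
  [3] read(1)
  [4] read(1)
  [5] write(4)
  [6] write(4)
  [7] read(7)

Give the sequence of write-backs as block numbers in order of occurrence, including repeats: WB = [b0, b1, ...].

WB = [2, 4]

0: R B3 -> L0 miss  d=-]
1: W B2 -> L2 miss  d=D]
2: R B5 -> L2 miss wb->B2  d=-]
3: R B1 -> L1 miss  d=-]
4: R B1 -> L1 hit  d=-]
5: W B4 -> L1 miss  d=D]
6: W B4 -> L1 hit  d=D]
7: R B7 -> L1 miss wb->B4  d=-]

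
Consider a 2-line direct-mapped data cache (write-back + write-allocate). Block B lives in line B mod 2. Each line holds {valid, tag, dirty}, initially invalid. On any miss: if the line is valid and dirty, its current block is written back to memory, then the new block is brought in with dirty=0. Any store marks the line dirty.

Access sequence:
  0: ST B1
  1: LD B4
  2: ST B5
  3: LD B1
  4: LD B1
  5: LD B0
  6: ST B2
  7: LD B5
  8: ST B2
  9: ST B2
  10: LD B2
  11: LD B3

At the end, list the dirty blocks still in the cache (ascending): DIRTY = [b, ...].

DIRTY = [2]

0: W B1 -> L1 miss  d=D]
1: R B4 -> L0 miss  d=-]
2: W B5 -> L1 miss wb->B1  d=D]
3: R B1 -> L1 miss wb->B5  d=-]
4: R B1 -> L1 hit  d=-]
5: R B0 -> L0 miss  d=-]
6: W B2 -> L0 miss  d=D]
7: R B5 -> L1 miss  d=-]
8: W B2 -> L0 hit  d=D]
9: W B2 -> L0 hit  d=D]
10: R B2 -> L0 hit  d=D]
11: R B3 -> L1 miss  d=-]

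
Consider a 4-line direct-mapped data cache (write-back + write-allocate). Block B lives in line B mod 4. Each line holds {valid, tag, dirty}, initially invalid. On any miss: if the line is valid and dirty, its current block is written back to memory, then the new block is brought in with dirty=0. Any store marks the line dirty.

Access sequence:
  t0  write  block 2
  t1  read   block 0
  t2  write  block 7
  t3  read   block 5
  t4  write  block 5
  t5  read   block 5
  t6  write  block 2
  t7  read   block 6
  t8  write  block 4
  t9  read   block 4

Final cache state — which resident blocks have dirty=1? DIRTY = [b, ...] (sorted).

  0 | W B2 → L2 miss [D]
  1 | R B0 → L0 miss [-]
  2 | W B7 → L3 miss [D]
  3 | R B5 → L1 miss [-]
  4 | W B5 → L1 hit [D]
  5 | R B5 → L1 hit [D]
  6 | W B2 → L2 hit [D]
  7 | R B6 → L2 miss wb→B2 [-]
  8 | W B4 → L0 miss [D]
  9 | R B4 → L0 hit [D]

DIRTY = [4, 5, 7]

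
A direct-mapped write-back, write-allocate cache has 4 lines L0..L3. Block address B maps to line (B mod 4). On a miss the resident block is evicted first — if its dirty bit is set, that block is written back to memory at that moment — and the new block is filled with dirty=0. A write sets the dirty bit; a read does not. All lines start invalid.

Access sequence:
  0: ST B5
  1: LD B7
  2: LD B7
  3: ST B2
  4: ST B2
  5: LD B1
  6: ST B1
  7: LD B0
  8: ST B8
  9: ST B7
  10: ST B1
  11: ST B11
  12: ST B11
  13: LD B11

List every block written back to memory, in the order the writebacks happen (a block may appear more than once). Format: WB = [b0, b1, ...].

WB = [5, 7]

  0 | W B5 → L1 miss [D]
  1 | R B7 → L3 miss [-]
  2 | R B7 → L3 hit [-]
  3 | W B2 → L2 miss [D]
  4 | W B2 → L2 hit [D]
  5 | R B1 → L1 miss wb→B5 [-]
  6 | W B1 → L1 hit [D]
  7 | R B0 → L0 miss [-]
  8 | W B8 → L0 miss [D]
  9 | W B7 → L3 hit [D]
  10 | W B1 → L1 hit [D]
  11 | W B11 → L3 miss wb→B7 [D]
  12 | W B11 → L3 hit [D]
  13 | R B11 → L3 hit [D]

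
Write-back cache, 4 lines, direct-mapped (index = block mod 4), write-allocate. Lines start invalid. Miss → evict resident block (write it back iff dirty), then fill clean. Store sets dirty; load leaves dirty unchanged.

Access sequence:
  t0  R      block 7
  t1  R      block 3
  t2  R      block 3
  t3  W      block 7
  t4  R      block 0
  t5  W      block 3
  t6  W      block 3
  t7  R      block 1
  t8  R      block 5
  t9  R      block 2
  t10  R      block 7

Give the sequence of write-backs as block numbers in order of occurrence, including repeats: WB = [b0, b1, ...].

  0 | R B7 → L3 miss [-]
  1 | R B3 → L3 miss [-]
  2 | R B3 → L3 hit [-]
  3 | W B7 → L3 miss [D]
  4 | R B0 → L0 miss [-]
  5 | W B3 → L3 miss wb→B7 [D]
  6 | W B3 → L3 hit [D]
  7 | R B1 → L1 miss [-]
  8 | R B5 → L1 miss [-]
  9 | R B2 → L2 miss [-]
  10 | R B7 → L3 miss wb→B3 [-]

WB = [7, 3]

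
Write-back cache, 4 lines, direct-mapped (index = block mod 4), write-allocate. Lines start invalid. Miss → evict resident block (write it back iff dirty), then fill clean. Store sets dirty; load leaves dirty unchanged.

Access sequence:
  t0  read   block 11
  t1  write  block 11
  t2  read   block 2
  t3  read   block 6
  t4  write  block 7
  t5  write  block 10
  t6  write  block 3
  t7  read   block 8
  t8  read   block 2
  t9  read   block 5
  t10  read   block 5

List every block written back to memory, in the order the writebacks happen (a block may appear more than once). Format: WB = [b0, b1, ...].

WB = [11, 7, 10]

0: R B11 → L3 miss [-]
1: W B11 → L3 hit [D]
2: R B2 → L2 miss [-]
3: R B6 → L2 miss [-]
4: W B7 → L3 miss wb→B11 [D]
5: W B10 → L2 miss [D]
6: W B3 → L3 miss wb→B7 [D]
7: R B8 → L0 miss [-]
8: R B2 → L2 miss wb→B10 [-]
9: R B5 → L1 miss [-]
10: R B5 → L1 hit [-]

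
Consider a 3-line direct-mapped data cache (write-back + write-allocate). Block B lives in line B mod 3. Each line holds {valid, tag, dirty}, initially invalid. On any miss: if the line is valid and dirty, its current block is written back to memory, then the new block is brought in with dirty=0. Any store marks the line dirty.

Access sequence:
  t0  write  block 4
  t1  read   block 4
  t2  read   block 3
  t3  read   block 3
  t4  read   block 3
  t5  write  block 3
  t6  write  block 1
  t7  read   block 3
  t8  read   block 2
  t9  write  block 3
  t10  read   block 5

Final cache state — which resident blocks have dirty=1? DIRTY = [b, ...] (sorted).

  0 | W B4 → L1 miss [D]
  1 | R B4 → L1 hit [D]
  2 | R B3 → L0 miss [-]
  3 | R B3 → L0 hit [-]
  4 | R B3 → L0 hit [-]
  5 | W B3 → L0 hit [D]
  6 | W B1 → L1 miss wb→B4 [D]
  7 | R B3 → L0 hit [D]
  8 | R B2 → L2 miss [-]
  9 | W B3 → L0 hit [D]
  10 | R B5 → L2 miss [-]

DIRTY = [1, 3]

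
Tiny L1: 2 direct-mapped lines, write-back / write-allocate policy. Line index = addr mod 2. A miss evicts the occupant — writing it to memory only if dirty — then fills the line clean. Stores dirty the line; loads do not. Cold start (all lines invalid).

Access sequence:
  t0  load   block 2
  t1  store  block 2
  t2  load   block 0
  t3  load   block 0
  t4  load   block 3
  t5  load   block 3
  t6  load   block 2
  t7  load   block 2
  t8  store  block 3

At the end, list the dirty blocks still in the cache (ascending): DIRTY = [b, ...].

0: R B2 -> L0 miss  d=-]
1: W B2 -> L0 hit  d=D]
2: R B0 -> L0 miss wb->B2  d=-]
3: R B0 -> L0 hit  d=-]
4: R B3 -> L1 miss  d=-]
5: R B3 -> L1 hit  d=-]
6: R B2 -> L0 miss  d=-]
7: R B2 -> L0 hit  d=-]
8: W B3 -> L1 hit  d=D]

DIRTY = [3]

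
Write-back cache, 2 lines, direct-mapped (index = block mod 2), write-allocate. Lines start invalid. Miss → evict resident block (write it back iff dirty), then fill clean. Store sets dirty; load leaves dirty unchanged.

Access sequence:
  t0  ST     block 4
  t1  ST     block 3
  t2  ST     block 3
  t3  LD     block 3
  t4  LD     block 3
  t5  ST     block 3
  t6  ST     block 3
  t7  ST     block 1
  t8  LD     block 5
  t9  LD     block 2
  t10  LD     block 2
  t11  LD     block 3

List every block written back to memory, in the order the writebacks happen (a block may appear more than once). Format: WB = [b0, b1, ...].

  0 | W B4 → L0 miss [D]
  1 | W B3 → L1 miss [D]
  2 | W B3 → L1 hit [D]
  3 | R B3 → L1 hit [D]
  4 | R B3 → L1 hit [D]
  5 | W B3 → L1 hit [D]
  6 | W B3 → L1 hit [D]
  7 | W B1 → L1 miss wb→B3 [D]
  8 | R B5 → L1 miss wb→B1 [-]
  9 | R B2 → L0 miss wb→B4 [-]
  10 | R B2 → L0 hit [-]
  11 | R B3 → L1 miss [-]

WB = [3, 1, 4]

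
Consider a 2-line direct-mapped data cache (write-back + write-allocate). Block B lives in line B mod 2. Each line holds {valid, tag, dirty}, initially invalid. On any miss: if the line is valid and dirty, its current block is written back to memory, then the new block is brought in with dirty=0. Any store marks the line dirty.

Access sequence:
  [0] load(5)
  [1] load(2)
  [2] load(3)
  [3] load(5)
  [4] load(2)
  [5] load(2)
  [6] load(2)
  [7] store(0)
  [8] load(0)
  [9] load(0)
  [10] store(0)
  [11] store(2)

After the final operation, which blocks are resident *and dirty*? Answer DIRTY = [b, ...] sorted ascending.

DIRTY = [2]

0: R B5 → L1 miss [-]
1: R B2 → L0 miss [-]
2: R B3 → L1 miss [-]
3: R B5 → L1 miss [-]
4: R B2 → L0 hit [-]
5: R B2 → L0 hit [-]
6: R B2 → L0 hit [-]
7: W B0 → L0 miss [D]
8: R B0 → L0 hit [D]
9: R B0 → L0 hit [D]
10: W B0 → L0 hit [D]
11: W B2 → L0 miss wb→B0 [D]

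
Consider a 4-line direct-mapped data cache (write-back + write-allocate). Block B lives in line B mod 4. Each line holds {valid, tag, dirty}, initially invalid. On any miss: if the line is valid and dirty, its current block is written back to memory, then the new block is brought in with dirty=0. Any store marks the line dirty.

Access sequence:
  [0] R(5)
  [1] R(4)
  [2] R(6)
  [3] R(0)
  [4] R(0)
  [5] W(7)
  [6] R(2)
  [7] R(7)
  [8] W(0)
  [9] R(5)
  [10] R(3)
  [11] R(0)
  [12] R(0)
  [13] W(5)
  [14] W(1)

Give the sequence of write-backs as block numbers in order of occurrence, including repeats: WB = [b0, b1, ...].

0: R B5 → L1 miss [-]
1: R B4 → L0 miss [-]
2: R B6 → L2 miss [-]
3: R B0 → L0 miss [-]
4: R B0 → L0 hit [-]
5: W B7 → L3 miss [D]
6: R B2 → L2 miss [-]
7: R B7 → L3 hit [D]
8: W B0 → L0 hit [D]
9: R B5 → L1 hit [-]
10: R B3 → L3 miss wb→B7 [-]
11: R B0 → L0 hit [D]
12: R B0 → L0 hit [D]
13: W B5 → L1 hit [D]
14: W B1 → L1 miss wb→B5 [D]

WB = [7, 5]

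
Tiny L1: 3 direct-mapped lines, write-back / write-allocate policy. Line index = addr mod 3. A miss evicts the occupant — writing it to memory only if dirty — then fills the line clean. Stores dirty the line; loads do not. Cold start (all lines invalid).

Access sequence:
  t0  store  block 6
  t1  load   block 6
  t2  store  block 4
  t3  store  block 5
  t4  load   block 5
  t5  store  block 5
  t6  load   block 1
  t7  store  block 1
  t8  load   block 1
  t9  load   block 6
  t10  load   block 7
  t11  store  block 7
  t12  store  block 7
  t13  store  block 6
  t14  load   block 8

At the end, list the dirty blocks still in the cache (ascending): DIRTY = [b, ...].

0: W B6 -> L0 miss  d=D]
1: R B6 -> L0 hit  d=D]
2: W B4 -> L1 miss  d=D]
3: W B5 -> L2 miss  d=D]
4: R B5 -> L2 hit  d=D]
5: W B5 -> L2 hit  d=D]
6: R B1 -> L1 miss wb->B4  d=-]
7: W B1 -> L1 hit  d=D]
8: R B1 -> L1 hit  d=D]
9: R B6 -> L0 hit  d=D]
10: R B7 -> L1 miss wb->B1  d=-]
11: W B7 -> L1 hit  d=D]
12: W B7 -> L1 hit  d=D]
13: W B6 -> L0 hit  d=D]
14: R B8 -> L2 miss wb->B5  d=-]

DIRTY = [6, 7]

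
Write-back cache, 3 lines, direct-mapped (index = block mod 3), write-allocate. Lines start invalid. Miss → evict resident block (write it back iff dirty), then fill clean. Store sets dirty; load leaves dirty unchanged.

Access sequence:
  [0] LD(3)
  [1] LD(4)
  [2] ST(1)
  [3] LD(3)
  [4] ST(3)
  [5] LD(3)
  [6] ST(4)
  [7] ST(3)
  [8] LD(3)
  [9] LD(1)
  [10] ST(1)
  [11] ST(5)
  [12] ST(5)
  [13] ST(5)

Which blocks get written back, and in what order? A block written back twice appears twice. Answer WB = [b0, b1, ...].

WB = [1, 4]

0: R B3 -> L0 miss  d=-]
1: R B4 -> L1 miss  d=-]
2: W B1 -> L1 miss  d=D]
3: R B3 -> L0 hit  d=-]
4: W B3 -> L0 hit  d=D]
5: R B3 -> L0 hit  d=D]
6: W B4 -> L1 miss wb->B1  d=D]
7: W B3 -> L0 hit  d=D]
8: R B3 -> L0 hit  d=D]
9: R B1 -> L1 miss wb->B4  d=-]
10: W B1 -> L1 hit  d=D]
11: W B5 -> L2 miss  d=D]
12: W B5 -> L2 hit  d=D]
13: W B5 -> L2 hit  d=D]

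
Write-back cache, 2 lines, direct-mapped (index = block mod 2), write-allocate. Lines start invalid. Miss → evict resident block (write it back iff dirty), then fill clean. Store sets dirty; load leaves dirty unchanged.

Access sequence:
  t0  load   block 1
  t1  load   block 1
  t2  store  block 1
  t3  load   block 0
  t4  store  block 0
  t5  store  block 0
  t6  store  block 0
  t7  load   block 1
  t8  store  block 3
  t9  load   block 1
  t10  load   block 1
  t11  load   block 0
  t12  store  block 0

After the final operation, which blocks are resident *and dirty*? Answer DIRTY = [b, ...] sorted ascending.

DIRTY = [0]

0: R B1 -> L1 miss  d=-]
1: R B1 -> L1 hit  d=-]
2: W B1 -> L1 hit  d=D]
3: R B0 -> L0 miss  d=-]
4: W B0 -> L0 hit  d=D]
5: W B0 -> L0 hit  d=D]
6: W B0 -> L0 hit  d=D]
7: R B1 -> L1 hit  d=D]
8: W B3 -> L1 miss wb->B1  d=D]
9: R B1 -> L1 miss wb->B3  d=-]
10: R B1 -> L1 hit  d=-]
11: R B0 -> L0 hit  d=D]
12: W B0 -> L0 hit  d=D]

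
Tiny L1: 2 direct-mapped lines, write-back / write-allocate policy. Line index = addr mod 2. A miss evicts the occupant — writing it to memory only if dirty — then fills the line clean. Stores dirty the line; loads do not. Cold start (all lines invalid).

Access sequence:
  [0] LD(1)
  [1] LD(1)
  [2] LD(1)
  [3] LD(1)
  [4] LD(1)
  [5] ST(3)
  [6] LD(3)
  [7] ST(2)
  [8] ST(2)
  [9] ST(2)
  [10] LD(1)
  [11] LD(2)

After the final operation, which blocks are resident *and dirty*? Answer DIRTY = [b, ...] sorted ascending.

  0 | R B1 → L1 miss [-]
  1 | R B1 → L1 hit [-]
  2 | R B1 → L1 hit [-]
  3 | R B1 → L1 hit [-]
  4 | R B1 → L1 hit [-]
  5 | W B3 → L1 miss [D]
  6 | R B3 → L1 hit [D]
  7 | W B2 → L0 miss [D]
  8 | W B2 → L0 hit [D]
  9 | W B2 → L0 hit [D]
  10 | R B1 → L1 miss wb→B3 [-]
  11 | R B2 → L0 hit [D]

DIRTY = [2]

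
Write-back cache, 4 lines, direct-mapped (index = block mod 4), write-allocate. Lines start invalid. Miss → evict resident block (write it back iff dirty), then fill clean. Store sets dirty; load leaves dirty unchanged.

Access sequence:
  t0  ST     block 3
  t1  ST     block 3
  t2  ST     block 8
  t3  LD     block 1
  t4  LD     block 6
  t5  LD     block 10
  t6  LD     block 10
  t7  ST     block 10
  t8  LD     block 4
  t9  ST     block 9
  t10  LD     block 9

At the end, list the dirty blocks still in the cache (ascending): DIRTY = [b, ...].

DIRTY = [3, 9, 10]

0: W B3 → L3 miss [D]
1: W B3 → L3 hit [D]
2: W B8 → L0 miss [D]
3: R B1 → L1 miss [-]
4: R B6 → L2 miss [-]
5: R B10 → L2 miss [-]
6: R B10 → L2 hit [-]
7: W B10 → L2 hit [D]
8: R B4 → L0 miss wb→B8 [-]
9: W B9 → L1 miss [D]
10: R B9 → L1 hit [D]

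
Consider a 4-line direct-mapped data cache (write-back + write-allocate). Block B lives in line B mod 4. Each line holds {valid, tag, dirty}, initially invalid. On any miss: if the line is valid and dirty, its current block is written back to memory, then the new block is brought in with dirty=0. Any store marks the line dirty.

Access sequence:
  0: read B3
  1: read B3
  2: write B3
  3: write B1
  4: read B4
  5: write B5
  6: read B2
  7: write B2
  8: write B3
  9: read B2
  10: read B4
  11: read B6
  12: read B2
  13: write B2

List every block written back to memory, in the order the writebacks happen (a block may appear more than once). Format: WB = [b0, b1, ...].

WB = [1, 2]

0: R B3 -> L3 miss  d=-]
1: R B3 -> L3 hit  d=-]
2: W B3 -> L3 hit  d=D]
3: W B1 -> L1 miss  d=D]
4: R B4 -> L0 miss  d=-]
5: W B5 -> L1 miss wb->B1  d=D]
6: R B2 -> L2 miss  d=-]
7: W B2 -> L2 hit  d=D]
8: W B3 -> L3 hit  d=D]
9: R B2 -> L2 hit  d=D]
10: R B4 -> L0 hit  d=-]
11: R B6 -> L2 miss wb->B2  d=-]
12: R B2 -> L2 miss  d=-]
13: W B2 -> L2 hit  d=D]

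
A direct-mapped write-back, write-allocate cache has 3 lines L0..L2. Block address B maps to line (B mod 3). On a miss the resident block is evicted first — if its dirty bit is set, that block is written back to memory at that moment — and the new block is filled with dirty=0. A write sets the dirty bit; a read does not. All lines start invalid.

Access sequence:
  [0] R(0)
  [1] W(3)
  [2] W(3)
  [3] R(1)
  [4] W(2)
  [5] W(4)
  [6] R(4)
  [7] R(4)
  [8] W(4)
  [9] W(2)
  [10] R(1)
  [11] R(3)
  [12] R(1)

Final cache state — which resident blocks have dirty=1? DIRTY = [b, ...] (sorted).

DIRTY = [2, 3]

0: R B0 -> L0 miss  d=-]
1: W B3 -> L0 miss  d=D]
2: W B3 -> L0 hit  d=D]
3: R B1 -> L1 miss  d=-]
4: W B2 -> L2 miss  d=D]
5: W B4 -> L1 miss  d=D]
6: R B4 -> L1 hit  d=D]
7: R B4 -> L1 hit  d=D]
8: W B4 -> L1 hit  d=D]
9: W B2 -> L2 hit  d=D]
10: R B1 -> L1 miss wb->B4  d=-]
11: R B3 -> L0 hit  d=D]
12: R B1 -> L1 hit  d=-]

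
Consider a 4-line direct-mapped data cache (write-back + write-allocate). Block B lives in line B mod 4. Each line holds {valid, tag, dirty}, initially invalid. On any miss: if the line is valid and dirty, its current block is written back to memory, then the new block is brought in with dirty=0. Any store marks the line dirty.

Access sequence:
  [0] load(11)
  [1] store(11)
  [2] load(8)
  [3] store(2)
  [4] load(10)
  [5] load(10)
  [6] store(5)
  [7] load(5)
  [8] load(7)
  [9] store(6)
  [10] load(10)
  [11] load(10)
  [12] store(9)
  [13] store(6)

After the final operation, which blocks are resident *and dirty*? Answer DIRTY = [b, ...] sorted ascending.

DIRTY = [6, 9]

  0 | R B11 → L3 miss [-]
  1 | W B11 → L3 hit [D]
  2 | R B8 → L0 miss [-]
  3 | W B2 → L2 miss [D]
  4 | R B10 → L2 miss wb→B2 [-]
  5 | R B10 → L2 hit [-]
  6 | W B5 → L1 miss [D]
  7 | R B5 → L1 hit [D]
  8 | R B7 → L3 miss wb→B11 [-]
  9 | W B6 → L2 miss [D]
  10 | R B10 → L2 miss wb→B6 [-]
  11 | R B10 → L2 hit [-]
  12 | W B9 → L1 miss wb→B5 [D]
  13 | W B6 → L2 miss [D]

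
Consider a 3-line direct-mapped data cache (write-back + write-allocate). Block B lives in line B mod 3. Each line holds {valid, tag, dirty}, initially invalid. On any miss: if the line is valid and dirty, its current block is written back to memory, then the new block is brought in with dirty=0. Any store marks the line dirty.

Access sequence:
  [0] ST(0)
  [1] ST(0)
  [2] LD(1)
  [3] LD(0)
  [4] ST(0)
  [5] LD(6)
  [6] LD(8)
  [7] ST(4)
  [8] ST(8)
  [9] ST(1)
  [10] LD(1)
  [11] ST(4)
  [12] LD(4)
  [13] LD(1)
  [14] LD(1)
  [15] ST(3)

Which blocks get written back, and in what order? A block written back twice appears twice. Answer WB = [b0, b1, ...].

0: W B0 -> L0 miss  d=D]
1: W B0 -> L0 hit  d=D]
2: R B1 -> L1 miss  d=-]
3: R B0 -> L0 hit  d=D]
4: W B0 -> L0 hit  d=D]
5: R B6 -> L0 miss wb->B0  d=-]
6: R B8 -> L2 miss  d=-]
7: W B4 -> L1 miss  d=D]
8: W B8 -> L2 hit  d=D]
9: W B1 -> L1 miss wb->B4  d=D]
10: R B1 -> L1 hit  d=D]
11: W B4 -> L1 miss wb->B1  d=D]
12: R B4 -> L1 hit  d=D]
13: R B1 -> L1 miss wb->B4  d=-]
14: R B1 -> L1 hit  d=-]
15: W B3 -> L0 miss  d=D]

WB = [0, 4, 1, 4]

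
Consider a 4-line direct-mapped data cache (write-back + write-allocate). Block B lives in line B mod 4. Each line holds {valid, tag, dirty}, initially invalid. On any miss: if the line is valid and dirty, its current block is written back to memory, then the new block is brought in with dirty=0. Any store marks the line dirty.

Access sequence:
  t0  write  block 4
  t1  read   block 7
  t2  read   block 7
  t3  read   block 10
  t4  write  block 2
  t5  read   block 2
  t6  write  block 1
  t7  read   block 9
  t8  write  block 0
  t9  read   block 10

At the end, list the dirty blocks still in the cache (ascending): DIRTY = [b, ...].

DIRTY = [0]

  0 | W B4 → L0 miss [D]
  1 | R B7 → L3 miss [-]
  2 | R B7 → L3 hit [-]
  3 | R B10 → L2 miss [-]
  4 | W B2 → L2 miss [D]
  5 | R B2 → L2 hit [D]
  6 | W B1 → L1 miss [D]
  7 | R B9 → L1 miss wb→B1 [-]
  8 | W B0 → L0 miss wb→B4 [D]
  9 | R B10 → L2 miss wb→B2 [-]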